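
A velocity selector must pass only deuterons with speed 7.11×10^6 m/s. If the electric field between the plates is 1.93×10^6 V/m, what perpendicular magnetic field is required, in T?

B ≈ 0.271 T

qE = qvB ⇒ B = E/v = (1.93×10^6) / (7.11×10^6) = 0.271 T.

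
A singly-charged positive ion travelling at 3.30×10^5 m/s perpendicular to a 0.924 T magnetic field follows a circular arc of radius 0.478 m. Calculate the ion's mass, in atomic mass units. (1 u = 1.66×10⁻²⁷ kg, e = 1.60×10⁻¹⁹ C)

qvB = mv²/r ⇒ m = qBr/v.
m = (1×1.60×10^-19)(0.924)(0.478) / (3.30×10^5) = 2.14×10^-25 kg = 129 u.

m ≈ 129 u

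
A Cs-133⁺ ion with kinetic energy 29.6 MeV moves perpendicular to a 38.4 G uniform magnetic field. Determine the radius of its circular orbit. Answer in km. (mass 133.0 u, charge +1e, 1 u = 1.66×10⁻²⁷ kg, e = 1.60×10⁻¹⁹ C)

Convert the energy: K = 29.6 MeV = 4.74×10^-12 J.
v = √(2K/m) = √(2·4.74×10^-12/2.21×10^-25) = 6.55×10^6 m/s.
r = mv/(qB) = (2.21×10^-25)(6.55×10^6) / [(1×1.60×10^-19)(3.84×10^-3)] = 2350 m.

r ≈ 2.35 km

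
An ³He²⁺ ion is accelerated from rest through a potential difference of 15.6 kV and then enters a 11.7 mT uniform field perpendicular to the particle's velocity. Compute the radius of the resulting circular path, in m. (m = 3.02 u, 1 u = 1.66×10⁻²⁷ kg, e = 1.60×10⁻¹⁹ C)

The kinetic energy gained is K = qV = (2×1.60×10^-19)(1.56×10^4) = 4.99×10^-15 J.
v = √(2K/m) = 1.41×10^6 m/s.
r = mv/(qB) = (5.01×10^-27)(1.41×10^6) / [(2×1.60×10^-19)(0.0117)] = 1.89 m.

r ≈ 1.89 m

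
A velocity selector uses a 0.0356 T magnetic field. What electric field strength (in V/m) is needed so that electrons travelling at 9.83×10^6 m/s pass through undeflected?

E ≈ 3.50×10^5 V/m

qE = qvB ⇒ E = vB = (9.83×10^6)(0.0356) = 3.50×10^5 V/m.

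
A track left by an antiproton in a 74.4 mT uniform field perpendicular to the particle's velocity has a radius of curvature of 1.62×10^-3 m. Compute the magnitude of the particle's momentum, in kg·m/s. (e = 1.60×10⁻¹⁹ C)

Since qvB = mv²/r, the momentum p = mv = qBr.
p = (1×1.60×10^-19)(0.0744)(1.62×10^-3) = 1.93×10^-23 kg·m/s.

p ≈ 1.93×10^-23 kg·m/s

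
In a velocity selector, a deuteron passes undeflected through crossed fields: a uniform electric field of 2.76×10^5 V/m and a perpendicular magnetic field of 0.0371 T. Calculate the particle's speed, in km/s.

v ≈ 7440 km/s

For zero net force, qE = qvB, so v = E/B.
v = (2.76×10^5) / (0.0371) = 7.44×10^6 m/s.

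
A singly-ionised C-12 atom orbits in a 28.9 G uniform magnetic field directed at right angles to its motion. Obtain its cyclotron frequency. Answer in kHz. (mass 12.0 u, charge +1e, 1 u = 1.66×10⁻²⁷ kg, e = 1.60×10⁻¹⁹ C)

f ≈ 3.69 kHz

f = qB/(2πm) = (1×1.60×10^-19)(2.89×10^-3) / [2π(1.99×10^-26)] = 3690 Hz.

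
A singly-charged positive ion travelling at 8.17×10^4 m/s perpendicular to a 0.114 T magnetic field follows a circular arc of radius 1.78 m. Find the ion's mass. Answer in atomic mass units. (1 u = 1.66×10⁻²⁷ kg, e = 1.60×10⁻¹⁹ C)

qvB = mv²/r ⇒ m = qBr/v.
m = (1×1.60×10^-19)(0.114)(1.78) / (8.17×10^4) = 3.97×10^-25 kg = 239 u.

m ≈ 239 u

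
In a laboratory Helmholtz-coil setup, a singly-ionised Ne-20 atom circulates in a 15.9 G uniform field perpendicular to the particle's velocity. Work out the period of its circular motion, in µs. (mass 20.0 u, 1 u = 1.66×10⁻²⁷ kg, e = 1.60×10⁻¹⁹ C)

The cyclotron period is independent of speed: T = 2πm/(qB).
T = 2π(3.32×10^-26) / [(1×1.60×10^-19)(1.59×10^-3)] = 8.20×10^-4 s.

T ≈ 820 µs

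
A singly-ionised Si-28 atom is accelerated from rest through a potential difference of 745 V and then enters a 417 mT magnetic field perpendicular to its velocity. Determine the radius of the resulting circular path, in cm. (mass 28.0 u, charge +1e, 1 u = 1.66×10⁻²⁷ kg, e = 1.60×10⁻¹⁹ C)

The kinetic energy gained is K = qV = (1×1.60×10^-19)(745) = 1.19×10^-16 J.
v = √(2K/m) = 7.16×10^4 m/s.
r = mv/(qB) = (4.65×10^-26)(7.16×10^4) / [(1×1.60×10^-19)(0.417)] = 0.0499 m.

r ≈ 4.99 cm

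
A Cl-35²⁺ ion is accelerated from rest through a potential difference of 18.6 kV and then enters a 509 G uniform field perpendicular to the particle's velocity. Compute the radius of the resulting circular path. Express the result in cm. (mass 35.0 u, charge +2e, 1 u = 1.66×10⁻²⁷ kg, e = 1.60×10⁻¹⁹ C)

The kinetic energy gained is K = qV = (2×1.60×10^-19)(1.86×10^4) = 5.95×10^-15 J.
v = √(2K/m) = 4.53×10^5 m/s.
r = mv/(qB) = (5.81×10^-26)(4.53×10^5) / [(2×1.60×10^-19)(0.0509)] = 1.61 m.

r ≈ 161 cm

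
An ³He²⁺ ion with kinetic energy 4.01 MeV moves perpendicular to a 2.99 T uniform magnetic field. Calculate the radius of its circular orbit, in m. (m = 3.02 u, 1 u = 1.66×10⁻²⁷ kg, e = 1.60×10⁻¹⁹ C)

r ≈ 0.0838 m

Convert the energy: K = 4.01 MeV = 6.42×10^-13 J.
v = √(2K/m) = √(2·6.42×10^-13/5.01×10^-27) = 1.60×10^7 m/s.
r = mv/(qB) = (5.01×10^-27)(1.60×10^7) / [(2×1.60×10^-19)(2.99)] = 0.0838 m.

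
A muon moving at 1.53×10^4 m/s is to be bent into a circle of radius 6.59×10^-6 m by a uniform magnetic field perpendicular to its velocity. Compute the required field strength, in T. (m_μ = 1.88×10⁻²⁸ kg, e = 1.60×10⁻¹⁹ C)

qvB = mv²/r gives B = mv/(qr).
B = (1.88×10^-28)(1.53×10^4) / [(1×1.60×10^-19)(6.59×10^-6)] = 2.73 T.

B ≈ 2.73 T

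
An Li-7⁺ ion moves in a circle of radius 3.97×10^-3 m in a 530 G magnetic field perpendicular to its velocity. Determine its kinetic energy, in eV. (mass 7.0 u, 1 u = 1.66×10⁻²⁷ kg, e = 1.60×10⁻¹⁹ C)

v = qBr/m = (1×1.60×10^-19)(0.0530)(3.97×10^-3) / (1.16×10^-26) = 2900 m/s.
K = ½mv² = 0.5·(1.16×10^-26)·(2900)² = 4.88×10^-20 J = 0.305 eV.

K ≈ 0.305 eV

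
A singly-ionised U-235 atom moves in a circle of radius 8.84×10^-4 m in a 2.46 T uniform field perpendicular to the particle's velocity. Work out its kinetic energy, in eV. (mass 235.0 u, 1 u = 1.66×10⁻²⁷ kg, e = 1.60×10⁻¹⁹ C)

K ≈ 0.970 eV

v = qBr/m = (1×1.60×10^-19)(2.46)(8.84×10^-4) / (3.90×10^-25) = 892 m/s.
K = ½mv² = 0.5·(3.90×10^-25)·(892)² = 1.55×10^-19 J = 0.970 eV.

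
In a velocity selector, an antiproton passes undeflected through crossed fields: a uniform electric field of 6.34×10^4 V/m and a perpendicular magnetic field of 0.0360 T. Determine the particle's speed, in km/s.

v ≈ 1760 km/s

For zero net force, qE = qvB, so v = E/B.
v = (6.34×10^4) / (0.0360) = 1.76×10^6 m/s.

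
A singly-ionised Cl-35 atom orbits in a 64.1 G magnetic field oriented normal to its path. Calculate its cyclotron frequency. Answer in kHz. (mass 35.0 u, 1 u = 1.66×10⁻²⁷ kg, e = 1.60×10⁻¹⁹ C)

f ≈ 2.81 kHz

f = qB/(2πm) = (1×1.60×10^-19)(6.41×10^-3) / [2π(5.81×10^-26)] = 2810 Hz.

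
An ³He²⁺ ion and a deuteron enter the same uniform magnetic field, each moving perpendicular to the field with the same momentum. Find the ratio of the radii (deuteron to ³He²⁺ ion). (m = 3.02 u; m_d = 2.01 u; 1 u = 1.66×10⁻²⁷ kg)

r = p/(qB) ⇒ at equal p, r ∝ 1/q.
r_{deuteron}/r_{³He²⁺ ion} = 2.00.

ratio ≈ 2.00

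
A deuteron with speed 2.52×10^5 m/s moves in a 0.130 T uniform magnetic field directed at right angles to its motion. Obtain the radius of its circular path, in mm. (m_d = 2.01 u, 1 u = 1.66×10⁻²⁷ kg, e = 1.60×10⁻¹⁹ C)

The magnetic force provides the centripetal force: qvB = mv²/r, so r = mv/(qB).
r = (3.34×10^-27 kg)(2.52×10^5 m/s) / [(1×1.60×10^-19 C)(0.130 T)] = 0.0404 m.

r ≈ 40.4 mm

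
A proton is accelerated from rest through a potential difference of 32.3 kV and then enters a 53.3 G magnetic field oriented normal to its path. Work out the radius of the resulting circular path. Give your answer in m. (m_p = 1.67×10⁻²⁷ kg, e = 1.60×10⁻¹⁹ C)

The kinetic energy gained is K = qV = (1×1.60×10^-19)(3.23×10^4) = 5.17×10^-15 J.
v = √(2K/m) = 2.49×10^6 m/s.
r = mv/(qB) = (1.67×10^-27)(2.49×10^6) / [(1×1.60×10^-19)(5.33×10^-3)] = 4.87 m.

r ≈ 4.87 m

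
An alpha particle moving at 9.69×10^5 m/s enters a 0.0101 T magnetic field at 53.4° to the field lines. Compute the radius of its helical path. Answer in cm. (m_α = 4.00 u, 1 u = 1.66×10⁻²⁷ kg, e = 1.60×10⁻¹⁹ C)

Only the perpendicular component v⊥ = v sin53.4° = 7.78×10^5 m/s is bent by the field.
r = m v⊥ /(qB) = (6.64×10^-27)(7.78×10^5) / [(2×1.60×10^-19)(0.0101)] = 1.60 m.

r ≈ 160 cm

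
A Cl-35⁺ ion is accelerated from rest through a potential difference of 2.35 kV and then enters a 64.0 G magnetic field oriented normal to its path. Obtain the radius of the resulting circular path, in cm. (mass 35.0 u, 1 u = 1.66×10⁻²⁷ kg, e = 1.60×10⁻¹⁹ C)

r ≈ 646 cm

The kinetic energy gained is K = qV = (1×1.60×10^-19)(2350) = 3.76×10^-16 J.
v = √(2K/m) = 1.14×10^5 m/s.
r = mv/(qB) = (5.81×10^-26)(1.14×10^5) / [(1×1.60×10^-19)(6.40×10^-3)] = 6.46 m.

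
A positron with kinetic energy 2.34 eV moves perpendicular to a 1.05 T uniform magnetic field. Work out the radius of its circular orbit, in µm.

Convert the energy: K = 2.34 eV = 3.74×10^-19 J.
v = √(2K/m) = √(2·3.74×10^-19/9.11×10^-31) = 9.07×10^5 m/s.
r = mv/(qB) = (9.11×10^-31)(9.07×10^5) / [(1×1.60×10^-19)(1.05)] = 4.92×10^-6 m.

r ≈ 4.92 µm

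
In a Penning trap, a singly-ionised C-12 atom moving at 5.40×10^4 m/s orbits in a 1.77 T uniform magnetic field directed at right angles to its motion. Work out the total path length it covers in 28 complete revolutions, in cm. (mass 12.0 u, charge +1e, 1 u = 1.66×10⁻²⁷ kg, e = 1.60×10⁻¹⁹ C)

r = mv/(qB) = 3.80×10^-3 m, so one revolution covers 2πr = 0.0239 m.
In 28 revolutions: L = 28·2πr = 0.668 m.

L ≈ 66.8 cm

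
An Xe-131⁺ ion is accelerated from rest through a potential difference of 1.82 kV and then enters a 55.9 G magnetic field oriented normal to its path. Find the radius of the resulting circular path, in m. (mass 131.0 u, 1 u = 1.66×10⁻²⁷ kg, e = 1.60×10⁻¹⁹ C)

r ≈ 12.6 m

The kinetic energy gained is K = qV = (1×1.60×10^-19)(1820) = 2.91×10^-16 J.
v = √(2K/m) = 5.18×10^4 m/s.
r = mv/(qB) = (2.17×10^-25)(5.18×10^4) / [(1×1.60×10^-19)(5.59×10^-3)] = 12.6 m.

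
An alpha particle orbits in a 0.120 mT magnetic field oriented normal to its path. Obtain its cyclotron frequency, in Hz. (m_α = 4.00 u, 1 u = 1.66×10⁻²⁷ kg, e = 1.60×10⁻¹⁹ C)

f = qB/(2πm) = (2×1.60×10^-19)(1.20×10^-4) / [2π(6.64×10^-27)] = 920 Hz.

f ≈ 920 Hz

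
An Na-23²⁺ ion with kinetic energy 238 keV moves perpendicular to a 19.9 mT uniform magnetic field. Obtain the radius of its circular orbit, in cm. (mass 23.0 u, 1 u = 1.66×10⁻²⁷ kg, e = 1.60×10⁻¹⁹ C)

r ≈ 847 cm

Convert the energy: K = 238 keV = 3.81×10^-14 J.
v = √(2K/m) = √(2·3.81×10^-14/3.82×10^-26) = 1.41×10^6 m/s.
r = mv/(qB) = (3.82×10^-26)(1.41×10^6) / [(2×1.60×10^-19)(0.0199)] = 8.47 m.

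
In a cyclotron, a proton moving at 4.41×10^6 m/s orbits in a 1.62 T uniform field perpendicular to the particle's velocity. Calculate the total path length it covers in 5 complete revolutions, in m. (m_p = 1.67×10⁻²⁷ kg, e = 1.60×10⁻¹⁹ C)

r = mv/(qB) = 0.0284 m, so one revolution covers 2πr = 0.179 m.
In 5 revolutions: L = 5·2πr = 0.893 m.

L ≈ 0.893 m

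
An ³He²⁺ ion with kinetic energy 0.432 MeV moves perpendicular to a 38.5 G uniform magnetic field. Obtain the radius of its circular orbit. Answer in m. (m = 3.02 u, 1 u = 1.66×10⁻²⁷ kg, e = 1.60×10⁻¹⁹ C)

r ≈ 21.4 m

Convert the energy: K = 0.432 MeV = 6.91×10^-14 J.
v = √(2K/m) = √(2·6.91×10^-14/5.01×10^-27) = 5.25×10^6 m/s.
r = mv/(qB) = (5.01×10^-27)(5.25×10^6) / [(2×1.60×10^-19)(3.85×10^-3)] = 21.4 m.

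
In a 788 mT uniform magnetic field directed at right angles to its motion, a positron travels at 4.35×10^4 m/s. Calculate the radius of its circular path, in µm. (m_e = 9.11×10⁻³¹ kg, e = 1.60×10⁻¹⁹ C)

r ≈ 0.314 µm

The magnetic force provides the centripetal force: qvB = mv²/r, so r = mv/(qB).
r = (9.11×10^-31 kg)(4.35×10^4 m/s) / [(1×1.60×10^-19 C)(0.788 T)] = 3.14×10^-7 m.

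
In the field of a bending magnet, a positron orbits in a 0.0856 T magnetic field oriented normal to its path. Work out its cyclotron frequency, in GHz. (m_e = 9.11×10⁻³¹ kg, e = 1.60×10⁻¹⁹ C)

f ≈ 2.39 GHz

f = qB/(2πm) = (1×1.60×10^-19)(0.0856) / [2π(9.11×10^-31)] = 2.39×10^9 Hz.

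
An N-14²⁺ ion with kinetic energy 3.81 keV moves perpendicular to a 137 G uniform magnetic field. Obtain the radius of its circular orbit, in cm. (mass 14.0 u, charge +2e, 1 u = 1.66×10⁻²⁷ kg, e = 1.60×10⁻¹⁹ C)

Convert the energy: K = 3.81 keV = 6.10×10^-16 J.
v = √(2K/m) = √(2·6.10×10^-16/2.32×10^-26) = 2.29×10^5 m/s.
r = mv/(qB) = (2.32×10^-26)(2.29×10^5) / [(2×1.60×10^-19)(0.0137)] = 1.21 m.

r ≈ 121 cm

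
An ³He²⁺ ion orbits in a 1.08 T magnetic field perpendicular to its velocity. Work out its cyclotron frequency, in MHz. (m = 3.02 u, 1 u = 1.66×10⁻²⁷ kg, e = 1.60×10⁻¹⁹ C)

f ≈ 11.0 MHz

f = qB/(2πm) = (2×1.60×10^-19)(1.08) / [2π(5.01×10^-27)] = 1.10×10^7 Hz.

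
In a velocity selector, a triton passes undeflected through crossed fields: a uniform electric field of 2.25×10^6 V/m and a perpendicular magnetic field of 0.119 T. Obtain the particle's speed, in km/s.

v ≈ 18900 km/s

For zero net force, qE = qvB, so v = E/B.
v = (2.25×10^6) / (0.119) = 1.89×10^7 m/s.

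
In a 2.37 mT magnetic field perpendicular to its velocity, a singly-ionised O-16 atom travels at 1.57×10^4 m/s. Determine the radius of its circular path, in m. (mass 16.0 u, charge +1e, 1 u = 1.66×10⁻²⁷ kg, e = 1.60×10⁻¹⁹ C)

r ≈ 1.10 m

The magnetic force provides the centripetal force: qvB = mv²/r, so r = mv/(qB).
r = (2.66×10^-26 kg)(1.57×10^4 m/s) / [(1×1.60×10^-19 C)(2.37×10^-3 T)] = 1.10 m.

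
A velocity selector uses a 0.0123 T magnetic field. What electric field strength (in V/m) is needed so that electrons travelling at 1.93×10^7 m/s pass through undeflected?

qE = qvB ⇒ E = vB = (1.93×10^7)(0.0123) = 2.37×10^5 V/m.

E ≈ 2.37×10^5 V/m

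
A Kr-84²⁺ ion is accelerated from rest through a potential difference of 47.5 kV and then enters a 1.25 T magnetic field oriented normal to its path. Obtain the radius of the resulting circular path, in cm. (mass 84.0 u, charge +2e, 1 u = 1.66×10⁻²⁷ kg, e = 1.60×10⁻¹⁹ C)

r ≈ 16.3 cm

The kinetic energy gained is K = qV = (2×1.60×10^-19)(4.75×10^4) = 1.52×10^-14 J.
v = √(2K/m) = 4.67×10^5 m/s.
r = mv/(qB) = (1.39×10^-25)(4.67×10^5) / [(2×1.60×10^-19)(1.25)] = 0.163 m.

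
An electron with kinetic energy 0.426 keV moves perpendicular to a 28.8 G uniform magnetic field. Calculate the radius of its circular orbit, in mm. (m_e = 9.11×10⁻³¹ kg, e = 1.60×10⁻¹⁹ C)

r ≈ 24.2 mm

Convert the energy: K = 0.426 keV = 6.82×10^-17 J.
v = √(2K/m) = √(2·6.82×10^-17/9.11×10^-31) = 1.22×10^7 m/s.
r = mv/(qB) = (9.11×10^-31)(1.22×10^7) / [(1×1.60×10^-19)(2.88×10^-3)] = 0.0242 m.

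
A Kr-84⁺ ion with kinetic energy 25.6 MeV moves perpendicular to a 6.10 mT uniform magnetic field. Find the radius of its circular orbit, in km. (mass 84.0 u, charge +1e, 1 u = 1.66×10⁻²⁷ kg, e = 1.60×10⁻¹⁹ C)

Convert the energy: K = 25.6 MeV = 4.10×10^-12 J.
v = √(2K/m) = √(2·4.10×10^-12/1.39×10^-25) = 7.66×10^6 m/s.
r = mv/(qB) = (1.39×10^-25)(7.66×10^6) / [(1×1.60×10^-19)(6.10×10^-3)] = 1100 m.

r ≈ 1.10 km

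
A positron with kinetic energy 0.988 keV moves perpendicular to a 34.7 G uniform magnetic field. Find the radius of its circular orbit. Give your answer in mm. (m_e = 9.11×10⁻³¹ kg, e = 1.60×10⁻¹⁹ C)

r ≈ 30.6 mm

Convert the energy: K = 0.988 keV = 1.58×10^-16 J.
v = √(2K/m) = √(2·1.58×10^-16/9.11×10^-31) = 1.86×10^7 m/s.
r = mv/(qB) = (9.11×10^-31)(1.86×10^7) / [(1×1.60×10^-19)(3.47×10^-3)] = 0.0306 m.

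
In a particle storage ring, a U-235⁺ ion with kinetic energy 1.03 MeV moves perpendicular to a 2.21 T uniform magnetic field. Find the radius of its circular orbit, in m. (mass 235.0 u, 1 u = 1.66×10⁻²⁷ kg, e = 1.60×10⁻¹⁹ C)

r ≈ 1.01 m

Convert the energy: K = 1.03 MeV = 1.65×10^-13 J.
v = √(2K/m) = √(2·1.65×10^-13/3.90×10^-25) = 9.19×10^5 m/s.
r = mv/(qB) = (3.90×10^-25)(9.19×10^5) / [(1×1.60×10^-19)(2.21)] = 1.01 m.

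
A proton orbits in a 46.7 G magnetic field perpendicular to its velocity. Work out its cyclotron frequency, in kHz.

f = qB/(2πm) = (1×1.60×10^-19)(4.67×10^-3) / [2π(1.67×10^-27)] = 7.12×10^4 Hz.

f ≈ 71.2 kHz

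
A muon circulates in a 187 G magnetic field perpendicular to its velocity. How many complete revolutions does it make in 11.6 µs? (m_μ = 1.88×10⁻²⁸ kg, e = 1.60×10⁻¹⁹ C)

N = 29

T = 2πm/(qB) = 2π(1.88×10^-28) / [(1×1.60×10^-19)(0.0187)] = 3.9480×10^-7 s.
N = t/T = 1.16×10^-5 / 3.9480×10^-7 ≈ 29.38, so 29 complete revolutions.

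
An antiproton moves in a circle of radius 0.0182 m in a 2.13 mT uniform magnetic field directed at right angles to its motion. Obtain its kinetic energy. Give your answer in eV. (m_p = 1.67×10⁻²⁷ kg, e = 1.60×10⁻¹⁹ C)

v = qBr/m = (1×1.60×10^-19)(2.13×10^-3)(0.0182) / (1.67×10^-27) = 3710 m/s.
K = ½mv² = 0.5·(1.67×10^-27)·(3710)² = 1.15×10^-20 J = 0.0720 eV.

K ≈ 0.0720 eV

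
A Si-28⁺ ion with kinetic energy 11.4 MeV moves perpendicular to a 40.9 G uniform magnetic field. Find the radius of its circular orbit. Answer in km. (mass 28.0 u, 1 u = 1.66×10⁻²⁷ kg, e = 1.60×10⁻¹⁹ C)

r ≈ 0.629 km

Convert the energy: K = 11.4 MeV = 1.82×10^-12 J.
v = √(2K/m) = √(2·1.82×10^-12/4.65×10^-26) = 8.86×10^6 m/s.
r = mv/(qB) = (4.65×10^-26)(8.86×10^6) / [(1×1.60×10^-19)(4.09×10^-3)] = 629 m.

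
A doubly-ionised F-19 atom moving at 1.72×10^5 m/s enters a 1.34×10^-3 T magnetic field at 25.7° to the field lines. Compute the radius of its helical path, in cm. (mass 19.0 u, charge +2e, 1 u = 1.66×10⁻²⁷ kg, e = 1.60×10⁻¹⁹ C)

Only the perpendicular component v⊥ = v sin25.7° = 7.46×10^4 m/s is bent by the field.
r = m v⊥ /(qB) = (3.15×10^-26)(7.46×10^4) / [(2×1.60×10^-19)(1.34×10^-3)] = 5.49 m.

r ≈ 549 cm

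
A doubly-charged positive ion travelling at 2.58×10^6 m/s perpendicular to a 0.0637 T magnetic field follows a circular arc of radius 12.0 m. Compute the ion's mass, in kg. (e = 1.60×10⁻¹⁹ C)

m ≈ 9.48×10^-26 kg

qvB = mv²/r ⇒ m = qBr/v.
m = (2×1.60×10^-19)(0.0637)(12.0) / (2.58×10^6) = 9.48×10^-26 kg.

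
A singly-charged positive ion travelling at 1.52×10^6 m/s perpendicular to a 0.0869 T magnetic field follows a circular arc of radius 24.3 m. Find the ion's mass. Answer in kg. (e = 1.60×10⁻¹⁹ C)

m ≈ 2.22×10^-25 kg

qvB = mv²/r ⇒ m = qBr/v.
m = (1×1.60×10^-19)(0.0869)(24.3) / (1.52×10^6) = 2.22×10^-25 kg.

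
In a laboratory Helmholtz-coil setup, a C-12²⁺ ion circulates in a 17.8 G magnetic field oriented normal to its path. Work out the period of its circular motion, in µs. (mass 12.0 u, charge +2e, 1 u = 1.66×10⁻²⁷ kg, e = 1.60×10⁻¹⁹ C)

The cyclotron period is independent of speed: T = 2πm/(qB).
T = 2π(1.99×10^-26) / [(2×1.60×10^-19)(1.78×10^-3)] = 2.20×10^-4 s.

T ≈ 220 µs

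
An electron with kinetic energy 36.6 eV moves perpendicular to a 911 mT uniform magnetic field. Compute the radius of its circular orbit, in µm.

r ≈ 22.4 µm

Convert the energy: K = 36.6 eV = 5.86×10^-18 J.
v = √(2K/m) = √(2·5.86×10^-18/9.11×10^-31) = 3.59×10^6 m/s.
r = mv/(qB) = (9.11×10^-31)(3.59×10^6) / [(1×1.60×10^-19)(0.911)] = 2.24×10^-5 m.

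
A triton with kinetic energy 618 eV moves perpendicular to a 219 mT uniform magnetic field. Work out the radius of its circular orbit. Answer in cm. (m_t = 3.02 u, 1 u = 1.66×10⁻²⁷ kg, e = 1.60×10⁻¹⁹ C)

r ≈ 2.84 cm

Convert the energy: K = 618 eV = 9.89×10^-17 J.
v = √(2K/m) = √(2·9.89×10^-17/5.01×10^-27) = 1.99×10^5 m/s.
r = mv/(qB) = (5.01×10^-27)(1.99×10^5) / [(1×1.60×10^-19)(0.219)] = 0.0284 m.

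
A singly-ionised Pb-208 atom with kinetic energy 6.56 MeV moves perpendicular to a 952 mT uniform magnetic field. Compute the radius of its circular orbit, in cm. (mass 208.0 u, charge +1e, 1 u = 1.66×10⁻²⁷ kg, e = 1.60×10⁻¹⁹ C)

r ≈ 559 cm

Convert the energy: K = 6.56 MeV = 1.05×10^-12 J.
v = √(2K/m) = √(2·1.05×10^-12/3.45×10^-25) = 2.47×10^6 m/s.
r = mv/(qB) = (3.45×10^-25)(2.47×10^6) / [(1×1.60×10^-19)(0.952)] = 5.59 m.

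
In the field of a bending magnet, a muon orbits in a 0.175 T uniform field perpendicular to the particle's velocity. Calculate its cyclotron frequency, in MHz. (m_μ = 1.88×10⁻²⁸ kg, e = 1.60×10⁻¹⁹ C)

f = qB/(2πm) = (1×1.60×10^-19)(0.175) / [2π(1.88×10^-28)] = 2.37×10^7 Hz.

f ≈ 23.7 MHz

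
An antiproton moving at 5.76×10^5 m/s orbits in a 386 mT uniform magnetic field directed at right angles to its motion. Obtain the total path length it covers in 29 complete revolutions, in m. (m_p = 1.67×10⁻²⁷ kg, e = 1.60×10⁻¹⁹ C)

r = mv/(qB) = 0.0156 m, so one revolution covers 2πr = 0.0979 m.
In 29 revolutions: L = 29·2πr = 2.84 m.

L ≈ 2.84 m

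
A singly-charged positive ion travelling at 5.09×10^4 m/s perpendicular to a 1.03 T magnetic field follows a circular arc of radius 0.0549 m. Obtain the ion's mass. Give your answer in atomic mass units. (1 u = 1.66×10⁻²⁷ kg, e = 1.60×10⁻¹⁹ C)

qvB = mv²/r ⇒ m = qBr/v.
m = (1×1.60×10^-19)(1.03)(0.0549) / (5.09×10^4) = 1.78×10^-25 kg = 107 u.

m ≈ 107 u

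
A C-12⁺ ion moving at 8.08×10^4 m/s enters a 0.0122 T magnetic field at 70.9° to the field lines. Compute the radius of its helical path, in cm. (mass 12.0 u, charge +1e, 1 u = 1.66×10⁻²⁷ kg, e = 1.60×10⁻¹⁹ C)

r ≈ 77.9 cm

Only the perpendicular component v⊥ = v sin70.9° = 7.64×10^4 m/s is bent by the field.
r = m v⊥ /(qB) = (1.99×10^-26)(7.64×10^4) / [(1×1.60×10^-19)(0.0122)] = 0.779 m.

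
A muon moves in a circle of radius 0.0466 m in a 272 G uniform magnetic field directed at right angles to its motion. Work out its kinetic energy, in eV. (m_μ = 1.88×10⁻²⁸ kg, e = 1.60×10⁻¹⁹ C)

v = qBr/m = (1×1.60×10^-19)(0.0272)(0.0466) / (1.88×10^-28) = 1.08×10^6 m/s.
K = ½mv² = 0.5·(1.88×10^-28)·(1.08×10^6)² = 1.09×10^-16 J = 684 eV.

K ≈ 684 eV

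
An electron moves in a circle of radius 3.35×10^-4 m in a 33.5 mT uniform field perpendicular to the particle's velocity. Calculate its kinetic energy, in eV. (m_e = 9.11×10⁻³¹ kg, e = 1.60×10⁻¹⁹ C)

v = qBr/m = (1×1.60×10^-19)(0.0335)(3.35×10^-4) / (9.11×10^-31) = 1.97×10^6 m/s.
K = ½mv² = 0.5·(9.11×10^-31)·(1.97×10^6)² = 1.77×10^-18 J = 11.1 eV.

K ≈ 11.1 eV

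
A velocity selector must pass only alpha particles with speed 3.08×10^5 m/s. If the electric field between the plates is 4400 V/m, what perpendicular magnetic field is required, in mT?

B ≈ 14.3 mT

qE = qvB ⇒ B = E/v = (4400) / (3.08×10^5) = 0.0143 T.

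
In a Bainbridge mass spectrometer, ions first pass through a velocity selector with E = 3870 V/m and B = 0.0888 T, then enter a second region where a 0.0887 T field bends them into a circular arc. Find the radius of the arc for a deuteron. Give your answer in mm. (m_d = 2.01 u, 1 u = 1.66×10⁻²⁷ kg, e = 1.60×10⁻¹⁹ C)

The selector passes v = E/B = 3870/0.0888 = 4.36×10^4 m/s.
In the deflection region, r = mv/(qB₂) = (3.34×10^-27)(4.36×10^4) / [(1×1.60×10^-19)(0.0887)] = 0.0102 m.

r ≈ 10.2 mm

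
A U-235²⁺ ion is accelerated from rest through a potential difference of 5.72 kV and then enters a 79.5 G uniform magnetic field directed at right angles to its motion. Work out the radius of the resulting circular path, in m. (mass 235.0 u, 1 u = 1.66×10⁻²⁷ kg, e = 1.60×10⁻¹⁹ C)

The kinetic energy gained is K = qV = (2×1.60×10^-19)(5720) = 1.83×10^-15 J.
v = √(2K/m) = 9.69×10^4 m/s.
r = mv/(qB) = (3.90×10^-25)(9.69×10^4) / [(2×1.60×10^-19)(7.95×10^-3)] = 14.9 m.

r ≈ 14.9 m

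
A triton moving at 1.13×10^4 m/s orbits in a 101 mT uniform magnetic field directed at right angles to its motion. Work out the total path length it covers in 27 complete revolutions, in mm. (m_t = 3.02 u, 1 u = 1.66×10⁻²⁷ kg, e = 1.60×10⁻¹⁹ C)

L ≈ 595 mm

r = mv/(qB) = 3.51×10^-3 m, so one revolution covers 2πr = 0.0220 m.
In 27 revolutions: L = 27·2πr = 0.595 m.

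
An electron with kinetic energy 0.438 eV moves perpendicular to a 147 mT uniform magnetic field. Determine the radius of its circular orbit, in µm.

r ≈ 15.2 µm

Convert the energy: K = 0.438 eV = 7.01×10^-20 J.
v = √(2K/m) = √(2·7.01×10^-20/9.11×10^-31) = 3.92×10^5 m/s.
r = mv/(qB) = (9.11×10^-31)(3.92×10^5) / [(1×1.60×10^-19)(0.147)] = 1.52×10^-5 m.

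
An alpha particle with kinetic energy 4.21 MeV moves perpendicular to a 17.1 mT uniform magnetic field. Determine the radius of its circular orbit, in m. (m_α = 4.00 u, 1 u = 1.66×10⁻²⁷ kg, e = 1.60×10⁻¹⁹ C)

r ≈ 17.3 m

Convert the energy: K = 4.21 MeV = 6.74×10^-13 J.
v = √(2K/m) = √(2·6.74×10^-13/6.64×10^-27) = 1.42×10^7 m/s.
r = mv/(qB) = (6.64×10^-27)(1.42×10^7) / [(2×1.60×10^-19)(0.0171)] = 17.3 m.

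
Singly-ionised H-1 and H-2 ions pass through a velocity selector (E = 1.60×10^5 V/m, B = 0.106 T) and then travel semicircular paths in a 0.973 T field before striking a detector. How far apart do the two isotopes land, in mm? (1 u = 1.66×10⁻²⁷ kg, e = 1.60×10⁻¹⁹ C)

Both emerge at v = E/B₁ = 1.51×10^6 m/s.
r = mv/(qB₂), so r₁ = 0.0161 m and r₂ = 0.0322 m, giving Δr = 0.0161 m.
After a semicircle each ion lands a diameter 2r from the entry slit, so the separation is 2Δr = 0.0322 m.

Δd ≈ 32.2 mm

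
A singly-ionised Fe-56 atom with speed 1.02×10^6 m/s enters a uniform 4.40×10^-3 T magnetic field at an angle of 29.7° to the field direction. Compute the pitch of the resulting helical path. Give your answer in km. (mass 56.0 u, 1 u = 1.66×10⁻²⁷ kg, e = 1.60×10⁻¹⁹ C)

pitch ≈ 0.735 km

The velocity component along B is v∥ = v cos29.7° = 8.86×10^5 m/s.
The cyclotron period T = 2πm/(qB) = 8.30×10^-4 s is set by m, q, B alone.
Pitch = v∥·T = (8.86×10^5)(8.30×10^-4) = 735 m.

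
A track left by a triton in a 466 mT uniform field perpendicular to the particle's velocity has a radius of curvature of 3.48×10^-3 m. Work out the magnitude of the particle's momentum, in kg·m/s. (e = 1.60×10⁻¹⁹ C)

p ≈ 2.59×10^-22 kg·m/s

Since qvB = mv²/r, the momentum p = mv = qBr.
p = (1×1.60×10^-19)(0.466)(3.48×10^-3) = 2.59×10^-22 kg·m/s.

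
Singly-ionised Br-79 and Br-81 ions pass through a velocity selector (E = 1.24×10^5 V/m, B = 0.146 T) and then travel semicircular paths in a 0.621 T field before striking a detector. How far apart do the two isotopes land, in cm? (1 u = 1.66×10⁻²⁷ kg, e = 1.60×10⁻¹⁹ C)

Both emerge at v = E/B₁ = 8.49×10^5 m/s.
r = mv/(qB₂), so r₁ = 1.1210 m and r₂ = 1.1493 m, giving Δr = 0.0284 m.
After a semicircle each ion lands a diameter 2r from the entry slit, so the separation is 2Δr = 0.0568 m.

Δd ≈ 5.68 cm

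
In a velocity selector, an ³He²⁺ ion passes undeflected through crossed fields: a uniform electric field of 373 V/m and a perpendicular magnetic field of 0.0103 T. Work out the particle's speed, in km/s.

For zero net force, qE = qvB, so v = E/B.
v = (373) / (0.0103) = 3.62×10^4 m/s.

v ≈ 36.2 km/s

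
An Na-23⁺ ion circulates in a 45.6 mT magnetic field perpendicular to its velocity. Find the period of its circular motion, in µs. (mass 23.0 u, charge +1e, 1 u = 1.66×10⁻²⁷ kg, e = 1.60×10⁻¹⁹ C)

T ≈ 32.9 µs

The cyclotron period is independent of speed: T = 2πm/(qB).
T = 2π(3.82×10^-26) / [(1×1.60×10^-19)(0.0456)] = 3.29×10^-5 s.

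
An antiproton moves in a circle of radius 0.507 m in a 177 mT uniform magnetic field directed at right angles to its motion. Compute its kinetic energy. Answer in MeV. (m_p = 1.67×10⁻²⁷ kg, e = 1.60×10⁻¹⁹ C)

K ≈ 0.386 MeV

v = qBr/m = (1×1.60×10^-19)(0.177)(0.507) / (1.67×10^-27) = 8.60×10^6 m/s.
K = ½mv² = 0.5·(1.67×10^-27)·(8.60×10^6)² = 6.17×10^-14 J = 0.386 MeV.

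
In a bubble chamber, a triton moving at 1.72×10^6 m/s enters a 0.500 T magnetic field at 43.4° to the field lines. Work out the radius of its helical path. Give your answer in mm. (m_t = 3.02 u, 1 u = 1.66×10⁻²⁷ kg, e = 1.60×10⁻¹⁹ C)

Only the perpendicular component v⊥ = v sin43.4° = 1.18×10^6 m/s is bent by the field.
r = m v⊥ /(qB) = (5.01×10^-27)(1.18×10^6) / [(1×1.60×10^-19)(0.500)] = 0.0741 m.

r ≈ 74.1 mm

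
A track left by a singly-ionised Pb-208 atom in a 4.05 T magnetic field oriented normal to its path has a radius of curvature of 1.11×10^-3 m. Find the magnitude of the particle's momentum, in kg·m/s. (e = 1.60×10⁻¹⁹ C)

Since qvB = mv²/r, the momentum p = mv = qBr.
p = (1×1.60×10^-19)(4.05)(1.11×10^-3) = 7.19×10^-22 kg·m/s.

p ≈ 7.19×10^-22 kg·m/s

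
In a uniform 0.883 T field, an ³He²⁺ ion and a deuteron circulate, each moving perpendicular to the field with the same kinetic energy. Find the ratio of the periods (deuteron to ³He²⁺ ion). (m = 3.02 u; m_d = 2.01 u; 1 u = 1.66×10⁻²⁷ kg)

ratio ≈ 1.33

T = 2πm/(qB) is independent of speed, so T₂/T₁ = (m₂/q₂)/(m₁/q₁).
T_{deuteron}/T_{³He²⁺ ion} = (3.34×10^-27/1e) / (5.01×10^-27/2e) = 1.33.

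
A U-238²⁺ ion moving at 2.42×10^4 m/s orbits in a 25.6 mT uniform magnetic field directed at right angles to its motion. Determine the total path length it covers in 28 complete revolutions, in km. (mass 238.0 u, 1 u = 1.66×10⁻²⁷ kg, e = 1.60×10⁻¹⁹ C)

L ≈ 0.205 km

r = mv/(qB) = 1.17 m, so one revolution covers 2πr = 7.33 m.
In 28 revolutions: L = 28·2πr = 205 m.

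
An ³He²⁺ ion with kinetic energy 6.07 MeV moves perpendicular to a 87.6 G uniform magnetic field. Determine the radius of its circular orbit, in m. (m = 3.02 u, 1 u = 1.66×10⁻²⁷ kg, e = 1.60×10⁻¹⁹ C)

r ≈ 35.2 m

Convert the energy: K = 6.07 MeV = 9.71×10^-13 J.
v = √(2K/m) = √(2·9.71×10^-13/5.01×10^-27) = 1.97×10^7 m/s.
r = mv/(qB) = (5.01×10^-27)(1.97×10^7) / [(2×1.60×10^-19)(8.76×10^-3)] = 35.2 m.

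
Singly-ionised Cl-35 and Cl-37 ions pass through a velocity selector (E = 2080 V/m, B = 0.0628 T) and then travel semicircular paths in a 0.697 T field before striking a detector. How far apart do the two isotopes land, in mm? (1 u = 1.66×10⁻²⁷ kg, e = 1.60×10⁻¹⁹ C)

Δd ≈ 1.97 mm

Both emerge at v = E/B₁ = 3.31×10^4 m/s.
r = mv/(qB₂), so r₁ = 0.017255 m and r₂ = 0.018242 m, giving Δr = 9.86×10^-4 m.
After a semicircle each ion lands a diameter 2r from the entry slit, so the separation is 2Δr = 1.97×10^-3 m.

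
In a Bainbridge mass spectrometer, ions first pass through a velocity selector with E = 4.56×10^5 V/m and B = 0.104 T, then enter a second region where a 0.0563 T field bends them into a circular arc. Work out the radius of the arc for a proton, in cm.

r ≈ 81.3 cm

The selector passes v = E/B = 4.56×10^5/0.104 = 4.38×10^6 m/s.
In the deflection region, r = mv/(qB₂) = (1.67×10^-27)(4.38×10^6) / [(1×1.60×10^-19)(0.0563)] = 0.813 m.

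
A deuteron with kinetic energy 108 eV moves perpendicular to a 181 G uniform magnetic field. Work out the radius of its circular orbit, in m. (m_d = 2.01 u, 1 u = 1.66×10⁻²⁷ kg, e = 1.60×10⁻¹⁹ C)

r ≈ 0.117 m

Convert the energy: K = 108 eV = 1.73×10^-17 J.
v = √(2K/m) = √(2·1.73×10^-17/3.34×10^-27) = 1.02×10^5 m/s.
r = mv/(qB) = (3.34×10^-27)(1.02×10^5) / [(1×1.60×10^-19)(0.0181)] = 0.117 m.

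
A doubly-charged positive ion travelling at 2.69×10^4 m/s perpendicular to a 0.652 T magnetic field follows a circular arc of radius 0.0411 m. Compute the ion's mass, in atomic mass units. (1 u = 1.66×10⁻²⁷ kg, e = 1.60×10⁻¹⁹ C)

qvB = mv²/r ⇒ m = qBr/v.
m = (2×1.60×10^-19)(0.652)(0.0411) / (2.69×10^4) = 3.19×10^-25 kg = 192 u.

m ≈ 192 u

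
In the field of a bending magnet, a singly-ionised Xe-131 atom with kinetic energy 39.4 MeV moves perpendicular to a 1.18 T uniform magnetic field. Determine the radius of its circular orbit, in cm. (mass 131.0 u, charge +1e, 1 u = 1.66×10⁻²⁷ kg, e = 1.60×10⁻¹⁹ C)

r ≈ 877 cm

Convert the energy: K = 39.4 MeV = 6.30×10^-12 J.
v = √(2K/m) = √(2·6.30×10^-12/2.17×10^-25) = 7.61×10^6 m/s.
r = mv/(qB) = (2.17×10^-25)(7.61×10^6) / [(1×1.60×10^-19)(1.18)] = 8.77 m.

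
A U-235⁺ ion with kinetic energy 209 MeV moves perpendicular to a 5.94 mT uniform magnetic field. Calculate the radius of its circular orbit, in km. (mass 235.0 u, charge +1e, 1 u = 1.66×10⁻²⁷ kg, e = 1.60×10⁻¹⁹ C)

r ≈ 5.37 km

Convert the energy: K = 209 MeV = 3.34×10^-11 J.
v = √(2K/m) = √(2·3.34×10^-11/3.90×10^-25) = 1.31×10^7 m/s.
r = mv/(qB) = (3.90×10^-25)(1.31×10^7) / [(1×1.60×10^-19)(5.94×10^-3)] = 5370 m.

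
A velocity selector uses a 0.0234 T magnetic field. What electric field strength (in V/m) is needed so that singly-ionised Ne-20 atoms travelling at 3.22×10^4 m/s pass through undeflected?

qE = qvB ⇒ E = vB = (3.22×10^4)(0.0234) = 753 V/m.

E ≈ 753 V/m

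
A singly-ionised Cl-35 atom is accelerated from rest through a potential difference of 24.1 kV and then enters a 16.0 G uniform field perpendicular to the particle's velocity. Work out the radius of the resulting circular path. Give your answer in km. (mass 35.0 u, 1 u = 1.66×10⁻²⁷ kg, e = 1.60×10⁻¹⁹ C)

r ≈ 0.0827 km

The kinetic energy gained is K = qV = (1×1.60×10^-19)(2.41×10^4) = 3.86×10^-15 J.
v = √(2K/m) = 3.64×10^5 m/s.
r = mv/(qB) = (5.81×10^-26)(3.64×10^5) / [(1×1.60×10^-19)(1.60×10^-3)] = 82.7 m.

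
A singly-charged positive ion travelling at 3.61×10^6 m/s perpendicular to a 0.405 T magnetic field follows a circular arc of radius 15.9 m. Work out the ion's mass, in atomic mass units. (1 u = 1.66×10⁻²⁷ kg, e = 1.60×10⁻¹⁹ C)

m ≈ 172 u

qvB = mv²/r ⇒ m = qBr/v.
m = (1×1.60×10^-19)(0.405)(15.9) / (3.61×10^6) = 2.85×10^-25 kg = 172 u.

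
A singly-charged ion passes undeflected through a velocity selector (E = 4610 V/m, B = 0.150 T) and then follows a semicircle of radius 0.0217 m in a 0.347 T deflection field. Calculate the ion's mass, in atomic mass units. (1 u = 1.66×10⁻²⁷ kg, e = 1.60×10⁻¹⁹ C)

v = E/B₁ = 3.07×10^4 m/s.
From r = mv/(qB₂), m = qB₂r/v = (1×1.60×10^-19)(0.347)(0.0217) / (3.07×10^4) = 3.92×10^-26 kg.
In atomic mass units: m = 3.92×10^-26 / 1.66×10^-27 = 23.6 u.

m ≈ 23.6 u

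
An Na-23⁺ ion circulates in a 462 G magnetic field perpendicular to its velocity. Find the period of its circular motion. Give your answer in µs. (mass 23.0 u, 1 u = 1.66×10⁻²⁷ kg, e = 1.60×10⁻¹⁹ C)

The cyclotron period is independent of speed: T = 2πm/(qB).
T = 2π(3.82×10^-26) / [(1×1.60×10^-19)(0.0462)] = 3.25×10^-5 s.

T ≈ 32.5 µs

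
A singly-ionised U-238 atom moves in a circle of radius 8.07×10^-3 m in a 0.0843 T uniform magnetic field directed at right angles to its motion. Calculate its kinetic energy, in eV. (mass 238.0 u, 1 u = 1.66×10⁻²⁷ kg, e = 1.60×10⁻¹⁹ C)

K ≈ 0.0937 eV

v = qBr/m = (1×1.60×10^-19)(0.0843)(8.07×10^-3) / (3.95×10^-25) = 276 m/s.
K = ½mv² = 0.5·(3.95×10^-25)·(276)² = 1.50×10^-20 J = 0.0937 eV.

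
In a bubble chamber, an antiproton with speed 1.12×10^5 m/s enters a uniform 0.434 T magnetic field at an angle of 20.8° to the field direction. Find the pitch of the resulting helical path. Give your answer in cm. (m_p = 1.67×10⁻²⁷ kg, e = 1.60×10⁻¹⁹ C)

The velocity component along B is v∥ = v cos20.8° = 1.05×10^5 m/s.
The cyclotron period T = 2πm/(qB) = 1.51×10^-7 s is set by m, q, B alone.
Pitch = v∥·T = (1.05×10^5)(1.51×10^-7) = 0.0158 m.

pitch ≈ 1.58 cm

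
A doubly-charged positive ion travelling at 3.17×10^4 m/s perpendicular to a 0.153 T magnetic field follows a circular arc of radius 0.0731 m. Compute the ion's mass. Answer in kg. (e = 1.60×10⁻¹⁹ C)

qvB = mv²/r ⇒ m = qBr/v.
m = (2×1.60×10^-19)(0.153)(0.0731) / (3.17×10^4) = 1.13×10^-25 kg.

m ≈ 1.13×10^-25 kg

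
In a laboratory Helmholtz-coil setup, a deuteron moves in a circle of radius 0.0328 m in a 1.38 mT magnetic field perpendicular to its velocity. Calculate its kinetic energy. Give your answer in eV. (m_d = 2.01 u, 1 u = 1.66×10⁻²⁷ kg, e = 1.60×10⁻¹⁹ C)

K ≈ 0.0491 eV

v = qBr/m = (1×1.60×10^-19)(1.38×10^-3)(0.0328) / (3.34×10^-27) = 2170 m/s.
K = ½mv² = 0.5·(3.34×10^-27)·(2170)² = 7.86×10^-21 J = 0.0491 eV.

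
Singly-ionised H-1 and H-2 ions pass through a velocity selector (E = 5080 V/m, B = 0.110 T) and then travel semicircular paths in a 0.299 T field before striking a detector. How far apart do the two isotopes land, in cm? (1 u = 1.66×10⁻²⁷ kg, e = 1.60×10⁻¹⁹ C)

Δd ≈ 0.320 cm

Both emerge at v = E/B₁ = 4.62×10^4 m/s.
r = mv/(qB₂), so r₁ = 1.60×10^-3 m and r₂ = 3.20×10^-3 m, giving Δr = 1.60×10^-3 m.
After a semicircle each ion lands a diameter 2r from the entry slit, so the separation is 2Δr = 3.20×10^-3 m.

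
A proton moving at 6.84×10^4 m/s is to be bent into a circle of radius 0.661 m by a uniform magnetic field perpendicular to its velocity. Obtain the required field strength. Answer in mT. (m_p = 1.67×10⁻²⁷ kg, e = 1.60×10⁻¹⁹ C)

B ≈ 1.08 mT

qvB = mv²/r gives B = mv/(qr).
B = (1.67×10^-27)(6.84×10^4) / [(1×1.60×10^-19)(0.661)] = 1.08×10^-3 T.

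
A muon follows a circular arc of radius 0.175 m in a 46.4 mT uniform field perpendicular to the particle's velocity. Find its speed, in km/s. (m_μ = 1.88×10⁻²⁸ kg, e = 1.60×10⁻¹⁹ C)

From qvB = mv²/r, v = qBr/m.
v = (1×1.60×10^-19)(0.0464)(0.175) / (1.88×10^-28) = 6.91×10^6 m/s.

v ≈ 6910 km/s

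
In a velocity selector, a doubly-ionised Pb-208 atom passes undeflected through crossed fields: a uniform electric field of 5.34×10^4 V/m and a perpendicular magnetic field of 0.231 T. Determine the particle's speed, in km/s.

v ≈ 231 km/s

For zero net force, qE = qvB, so v = E/B.
v = (5.34×10^4) / (0.231) = 2.31×10^5 m/s.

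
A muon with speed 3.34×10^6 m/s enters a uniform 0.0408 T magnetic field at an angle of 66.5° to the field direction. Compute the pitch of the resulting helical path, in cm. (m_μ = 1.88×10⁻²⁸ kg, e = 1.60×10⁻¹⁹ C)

pitch ≈ 24.1 cm

The velocity component along B is v∥ = v cos66.5° = 1.33×10^6 m/s.
The cyclotron period T = 2πm/(qB) = 1.81×10^-7 s is set by m, q, B alone.
Pitch = v∥·T = (1.33×10^6)(1.81×10^-7) = 0.241 m.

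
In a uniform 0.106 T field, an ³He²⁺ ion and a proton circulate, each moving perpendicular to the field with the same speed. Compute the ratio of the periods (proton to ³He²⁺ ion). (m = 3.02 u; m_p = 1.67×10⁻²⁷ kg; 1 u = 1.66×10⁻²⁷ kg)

T = 2πm/(qB) is independent of speed, so T₂/T₁ = (m₂/q₂)/(m₁/q₁).
T_{proton}/T_{³He²⁺ ion} = (1.67×10^-27/1e) / (5.01×10^-27/2e) = 0.666.

ratio ≈ 0.666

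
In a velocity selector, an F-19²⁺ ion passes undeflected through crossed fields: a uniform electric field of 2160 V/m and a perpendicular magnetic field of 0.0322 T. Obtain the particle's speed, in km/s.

v ≈ 67.1 km/s

For zero net force, qE = qvB, so v = E/B.
v = (2160) / (0.0322) = 6.71×10^4 m/s.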